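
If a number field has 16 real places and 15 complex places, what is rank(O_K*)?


By Dirichlet's unit theorem:
rank = r1 + r2 - 1
= 16 + 15 - 1
= 30

30


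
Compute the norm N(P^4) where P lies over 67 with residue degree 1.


N(P^a) = p^(a*f)
= 67^(4*1)
= 67^4
= 20151121

20151121


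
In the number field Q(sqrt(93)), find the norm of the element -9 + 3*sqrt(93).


N(a + b*sqrt(d)) = a^2 - d*b^2
= (-9)^2 - (93)*(3)^2
= 81 - 837
= -756

-756


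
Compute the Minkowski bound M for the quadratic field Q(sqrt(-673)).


d = -673, d mod 4 = 3, so disc(K) = 4d = -2692; |disc(K)| = 2692
Imaginary quadratic field, so n = 2, s = r2 = 1, r1 = 0
M = (n!/n^n) * (4/pi)^s * sqrt(|disc(K)|) = (2!/2^2) * (4/pi)^1 * sqrt(2692)
= 0.5 * 1.273240 * 51.884487
= 33.0307

33.0307


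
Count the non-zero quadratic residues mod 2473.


For prime p, the number of non-zero quadratic residues is (p-1)/2.
= (2473-1)/2
= 1236

1236


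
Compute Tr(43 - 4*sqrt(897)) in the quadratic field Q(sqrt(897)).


Tr(a + b*sqrt(d)) = (a + b*sqrt(d)) + (a - b*sqrt(d)) = 2a
= 2 * (43)
= 86

86


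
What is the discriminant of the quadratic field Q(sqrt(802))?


For K = Q(sqrt(d)) with d squarefree: disc(K) = d if d = 1 mod 4, and disc(K) = 4d if d = 2 or 3 mod 4.
Here d = 802, and d mod 4 = 2.
d = 2 mod 4, not 1 (O_K = Z[sqrt(d)]), so disc(K) = 4d = 4 * (802) = 3208

3208


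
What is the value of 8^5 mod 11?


p = 11 is prime and the exponent is (p-1)/2 = 5, so by Euler's criterion 8^5 = (8/11) = +1 or -1 mod 11.
Compute by square-and-multiply:
  5 = 4 + 1 (binary 101)
  Repeated squaring mod 11: 8^1 = 8, 8^2 = 9, 8^4 = 4
  8^5 = 8^4 * 8^1 = 4 * 8 mod 11
    4 * 8 = 32 = 10 mod 11
  8^5 = 10 mod 11
Result 10 = p - 1 = -1 mod 11: 8 is a quadratic non-residue mod 11. As a residue in [0, p-1] the value is 10.
8^5 mod 11 = 10

10


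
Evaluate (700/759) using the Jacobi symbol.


Compute (700/759) via quadratic reciprocity:
  pull out 2: (2/759) = +1  (since 759 mod 8 = 7)
  pull out 2: (2/759) = +1  (since 759 mod 8 = 7)
  reciprocity: (175/759) -> -(759/175)
  reduce: (59/175)
  reciprocity: (59/175) -> -(175/59)
  reduce: (57/59)
  reciprocity: (57/59) -> +(59/57)
  reduce: (2/57)
  pull out 2: (2/57) = +1  (since 57 mod 8 = 1)
  (1/57) = 1
Product of signs = 1

1


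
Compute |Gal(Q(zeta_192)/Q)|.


|Gal(Q(zeta_192)/Q)| = phi(192)
= 64

64


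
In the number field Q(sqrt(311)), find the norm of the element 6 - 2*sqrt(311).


N(a + b*sqrt(d)) = a^2 - d*b^2
= (6)^2 - (311)*(-2)^2
= 36 - 1244
= -1208

-1208


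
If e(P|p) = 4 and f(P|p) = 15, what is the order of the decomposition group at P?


|D_P| = e * f
= 4 * 15
= 60

60


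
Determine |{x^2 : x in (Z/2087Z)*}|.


For prime p, the number of non-zero quadratic residues is (p-1)/2.
= (2087-1)/2
= 1043

1043


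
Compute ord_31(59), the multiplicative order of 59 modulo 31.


We want ord_31(59), the smallest k >= 1 with 59^k = 1 mod 31.
n = 31 = 31, phi(31) = 30; the order divides phi(n).
Divisors of 30: 1, 2, 3, 5, 6, 10, 15, 30
Repeated squaring mod 31: 59^1 = 28, 59^2 = 9, 59^4 = 19, 59^8 = 20, 59^16 = 28
Test divisors in increasing order:
  k=1: 59^1 = 28 mod 31
  k=2: 59^2 = 9 mod 31
  k=3: 59^3 = 9 * 28 = 4 mod 31
  k=5: 59^5 = 19 * 28 = 5 mod 31
  k=6: 59^6 = 19 * 9 = 16 mod 31
  k=10: 59^10 = 20 * 9 = 25 mod 31
  k=15: 59^15 = 20 * 19 * 9 * 28 = 1 mod 31  <- first divisor giving 1
Order = 15

15


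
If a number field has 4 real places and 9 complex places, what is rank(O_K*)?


By Dirichlet's unit theorem:
rank = r1 + r2 - 1
= 4 + 9 - 1
= 12

12


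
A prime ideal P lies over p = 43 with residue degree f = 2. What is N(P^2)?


N(P^a) = p^(a*f)
= 43^(2*2)
= 43^4
= 3418801

3418801


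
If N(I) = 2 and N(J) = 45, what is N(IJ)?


N(IJ) = N(I) * N(J)
= 2 * 45
= 90

90


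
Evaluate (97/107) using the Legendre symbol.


p = 107 is prime, so compute (97/107) with the reciprocity algorithm (Jacobi-symbol steps: pull out 2s via (2/n), flip via reciprocity, reduce):
  reciprocity: (97/107) -> +(107/97)
  reduce: (10/97)
  pull out 2: (2/97) = +1  (since 97 mod 8 = 1)
  reciprocity: (5/97) -> +(97/5)
  reduce: (2/5)
  pull out 2: (2/5) = -1  (since 5 mod 8 = 5)
  (1/5) = 1
Product of signs = -1
(97/107) = -1

-1


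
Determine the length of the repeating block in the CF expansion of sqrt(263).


Run the CF algorithm for sqrt(263).
a_0 = floor(sqrt(263)) = 16; set m_0=0, q_0=1.
Recurrence: m' = q*a - m,  q' = (d - m'^2)/q,  a' = floor((a_0 + m')/q').
  step 1: m=16, q=7, a=4
  step 2: m=12, q=17, a=1
  step 3: m=5, q=14, a=1
  step 4: m=9, q=13, a=1
  step 5: m=4, q=19, a=1
  step 6: m=15, q=2, a=15
  step 7: m=15, q=19, a=1
  step 8: m=4, q=13, a=1
  step 9: m=9, q=14, a=1
  step 10: m=5, q=17, a=1
  step 11: m=12, q=7, a=4
  step 12: m=16, q=1, a=32
a_12 = 2*a_0 = 32, so the period closes here.
sqrt(263) = [16; 4, 1, 1, 1, 1, 15, 1, 1, 1, 1, 4, 32]
Period length = 12

12


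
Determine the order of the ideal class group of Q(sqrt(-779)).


K = Q(sqrt(-779)). d mod 4 = 1, so D = disc(K) = d = -779
h(K) equals the number of primitive reduced positive-definite forms (a, b, c) = a*x^2 + b*x*y + c*y^2 with b^2 - 4ac = D,
where reduced means |b| <= a <= c, with b >= 0 whenever |b| = a or a = c, and primitive means gcd(a, b, c) = 1.
Reduced forces 3a^2 <= |D| = 779, so 1 <= a <= 16; b must have the parity of D, and c = (b^2 - D)/(4a) must be an integer >= a.
Enumerate a = 1..16, b in [-a, a]:
  a=1: (1, 1, 195)  [1]
  a=2: none
  a=3: (3, -1, 65), (3, 1, 65)  [2]
  a=4: none
  a=5: (5, -1, 39), (5, 1, 39)  [2]
  a=6..8: none
  a=9: (9, -7, 23), (9, 7, 23)  [2]
  a=10..12: none
  a=13: (13, -1, 15), (13, 1, 15)  [2]
  a=14: none
  a=15: (15, 11, 15)  [1]
  a=16: none
Total reduced forms: 1 + 2 + 2 + 2 + 2 + 1 = 10
h = 10

10


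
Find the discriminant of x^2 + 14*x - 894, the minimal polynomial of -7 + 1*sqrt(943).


The element -7 + 1*sqrt(943) has minimal polynomial:
x^2 + 14*x - 894
Discriminant = (14)^2 - 4*(-894)
= 196 + 3576
= 3772

3772


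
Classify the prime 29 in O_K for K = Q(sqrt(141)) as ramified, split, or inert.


K = Q(sqrt(141)). Since d mod 4 = 1, disc(K) = 141.
Check p | disc: 141 mod 29 = 25.
p does not divide disc. Compute Legendre symbol (d/p):
25^((29-1)/2) mod 29 = 1
(d/p) = 1, so p splits: (p) = P*P' with e=1, f=1, g=2.
Therefore p is split.

split


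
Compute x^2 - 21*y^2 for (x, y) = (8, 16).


x^2 - d*y^2
= 8^2 - 21*16^2
= 64 - 5376
= -5312

-5312


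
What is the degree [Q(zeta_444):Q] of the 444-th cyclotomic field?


The degree equals Euler's totient phi(444).
444 = 2^2 * 3 * 37
phi(444) = 144

144


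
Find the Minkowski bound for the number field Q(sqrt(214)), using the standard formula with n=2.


d = 214, d mod 4 = 2, so disc(K) = 4d = 856; |disc(K)| = 856
Real quadratic field, so n = 2, s = r2 = 0, r1 = 2
M = (n!/n^n) * (4/pi)^s * sqrt(|disc(K)|) = (2!/2^2) * (4/pi)^0 * sqrt(856)
= 0.5 * 1.000000 * 29.257478
= 14.6287

14.6287


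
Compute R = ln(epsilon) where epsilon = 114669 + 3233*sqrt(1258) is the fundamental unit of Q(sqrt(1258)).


epsilon = 114669 + 3233*sqrt(1258)
= 229338.0000
R = ln(229338.0000)
= 12.3430

12.3430


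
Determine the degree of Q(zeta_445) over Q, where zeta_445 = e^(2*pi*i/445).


The degree equals Euler's totient phi(445).
445 = 5 * 89
phi(445) = 352

352


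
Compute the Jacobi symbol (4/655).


Compute (4/655) via quadratic reciprocity:
  pull out 2: (2/655) = +1  (since 655 mod 8 = 7)
  pull out 2: (2/655) = +1  (since 655 mod 8 = 7)
  (1/655) = 1
Product of signs = 1

1


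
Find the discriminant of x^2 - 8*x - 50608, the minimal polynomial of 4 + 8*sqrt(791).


The element 4 + 8*sqrt(791) has minimal polynomial:
x^2 - 8*x - 50608
Discriminant = (-8)^2 - 4*(-50608)
= 64 + 202432
= 202496

202496


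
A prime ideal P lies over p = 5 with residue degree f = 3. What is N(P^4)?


N(P^a) = p^(a*f)
= 5^(4*3)
= 5^12
= 244140625

244140625


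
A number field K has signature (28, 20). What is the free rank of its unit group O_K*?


By Dirichlet's unit theorem:
rank = r1 + r2 - 1
= 28 + 20 - 1
= 47

47


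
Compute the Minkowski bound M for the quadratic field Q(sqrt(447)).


d = 447, d mod 4 = 3, so disc(K) = 4d = 1788; |disc(K)| = 1788
Real quadratic field, so n = 2, s = r2 = 0, r1 = 2
M = (n!/n^n) * (4/pi)^s * sqrt(|disc(K)|) = (2!/2^2) * (4/pi)^0 * sqrt(1788)
= 0.5 * 1.000000 * 42.284749
= 21.1424

21.1424


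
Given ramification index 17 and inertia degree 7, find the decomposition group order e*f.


|D_P| = e * f
= 17 * 7
= 119

119


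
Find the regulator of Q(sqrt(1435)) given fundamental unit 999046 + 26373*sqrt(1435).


epsilon = 999046 + 26373*sqrt(1435)
= 1.9981e+06
R = ln(1.9981e+06)
= 14.5077

14.5077


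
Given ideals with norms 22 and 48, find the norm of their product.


N(IJ) = N(I) * N(J)
= 22 * 48
= 1056

1056


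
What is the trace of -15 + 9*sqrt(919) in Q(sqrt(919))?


Tr(a + b*sqrt(d)) = (a + b*sqrt(d)) + (a - b*sqrt(d)) = 2a
= 2 * (-15)
= -30

-30


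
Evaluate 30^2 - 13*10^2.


x^2 - d*y^2
= 30^2 - 13*10^2
= 900 - 1300
= -400

-400


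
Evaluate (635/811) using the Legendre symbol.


p = 811 is prime, so compute (635/811) with the reciprocity algorithm (Jacobi-symbol steps: pull out 2s via (2/n), flip via reciprocity, reduce):
  reciprocity: (635/811) -> -(811/635)
  reduce: (176/635)
  pull out 2: (2/635) = -1  (since 635 mod 8 = 3)
  pull out 2: (2/635) = -1  (since 635 mod 8 = 3)
  pull out 2: (2/635) = -1  (since 635 mod 8 = 3)
  pull out 2: (2/635) = -1  (since 635 mod 8 = 3)
  reciprocity: (11/635) -> -(635/11)
  reduce: (8/11)
  pull out 2: (2/11) = -1  (since 11 mod 8 = 3)
  pull out 2: (2/11) = -1  (since 11 mod 8 = 3)
  pull out 2: (2/11) = -1  (since 11 mod 8 = 3)
  (1/11) = 1
Product of signs = -1
(635/811) = -1

-1


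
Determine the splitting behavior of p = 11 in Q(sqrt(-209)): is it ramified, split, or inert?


K = Q(sqrt(-209)). Since d mod 4 = 3, disc(K) = -836.
Check p | disc: -836 mod 11 = 0.
p divides disc, so p ramifies: (p) = P^2 with e=2, f=1, g=1.
Therefore p is ramified.

ramified


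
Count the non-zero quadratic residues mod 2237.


For prime p, the number of non-zero quadratic residues is (p-1)/2.
= (2237-1)/2
= 1118

1118


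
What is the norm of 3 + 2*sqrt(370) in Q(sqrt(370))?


N(a + b*sqrt(d)) = a^2 - d*b^2
= (3)^2 - (370)*(2)^2
= 9 - 1480
= -1471

-1471


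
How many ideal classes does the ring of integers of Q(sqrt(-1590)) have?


K = Q(sqrt(-1590)). d mod 4 = 2, so D = disc(K) = 4d = -6360
h(K) equals the number of primitive reduced positive-definite forms (a, b, c) = a*x^2 + b*x*y + c*y^2 with b^2 - 4ac = D,
where reduced means |b| <= a <= c, with b >= 0 whenever |b| = a or a = c, and primitive means gcd(a, b, c) = 1.
Reduced forces 3a^2 <= |D| = 6360, so 1 <= a <= 46; b must have the parity of D, and c = (b^2 - D)/(4a) must be an integer >= a.
Enumerate a = 1..46, b in [-a, a]:
  a=1: (1, 0, 1590)  [1]
  a=2: (2, 0, 795)  [1]
  a=3: (3, 0, 530)  [1]
  a=4: none
  a=5: (5, 0, 318)  [1]
  a=6: (6, 0, 265)  [1]
  a=7..9: none
  a=10: (10, 0, 159)  [1]
  a=11: (11, -8, 146), (11, 8, 146)  [2]
  a=12: none
  a=13: (13, -6, 123), (13, 6, 123)  [2]
  a=14: none
  a=15: (15, 0, 106)  [1]
  a=16: none
  a=17: (17, -10, 95), (17, 10, 95)  [2]
  a=18: none
  a=19: (19, -10, 85), (19, 10, 85)  [2]
  a=20..21: none
  a=22: (22, -8, 73), (22, 8, 73)  [2]
  a=23..25: none
  a=26: (26, -20, 65), (26, 20, 65)  [2]
  a=27..28: none
  a=29: (29, -22, 59), (29, 22, 59)  [2]
  a=30: (30, 0, 53)  [1]
  a=31..32: none
  a=33: (33, -30, 55), (33, 30, 55)  [2]
  a=34: (34, -24, 51), (34, 24, 51)  [2]
  a=35..36: none
  a=37: (37, -2, 43), (37, 2, 43)  [2]
  a=38: (38, -28, 47), (38, 28, 47)  [2]
  a=39: (39, -6, 41), (39, 6, 41)  [2]
  a=40..46: none
Total reduced forms: 1 + 1 + 1 + 1 + 1 + 1 + 2 + 2 + 1 + 2 + 2 + 2 + 2 + 2 + 1 + 2 + 2 + 2 + 2 + 2 = 32
h = 32

32


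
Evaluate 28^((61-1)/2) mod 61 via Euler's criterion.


p = 61 is prime and the exponent is (p-1)/2 = 30, so by Euler's criterion 28^30 = (28/61) = +1 or -1 mod 61.
Compute by square-and-multiply:
  30 = 16 + 8 + 4 + 2 (binary 11110)
  Repeated squaring mod 61: 28^1 = 28, 28^2 = 52, 28^4 = 20, 28^8 = 34, 28^16 = 58
  28^30 = 28^16 * 28^8 * 28^4 * 28^2 = 58 * 34 * 20 * 52 mod 61
    58 * 34 = 1972 = 20 mod 61
    20 * 20 = 400 = 34 mod 61
    34 * 52 = 1768 = 60 mod 61
  28^30 = 60 mod 61
Result 60 = p - 1 = -1 mod 61: 28 is a quadratic non-residue mod 61. As a residue in [0, p-1] the value is 60.
28^30 mod 61 = 60

60


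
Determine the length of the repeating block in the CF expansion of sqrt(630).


Run the CF algorithm for sqrt(630).
a_0 = floor(sqrt(630)) = 25; set m_0=0, q_0=1.
Recurrence: m' = q*a - m,  q' = (d - m'^2)/q,  a' = floor((a_0 + m')/q').
  step 1: m=25, q=5, a=10
  step 2: m=25, q=1, a=50
a_2 = 2*a_0 = 50, so the period closes here.
sqrt(630) = [25; 10, 50]
Period length = 2

2


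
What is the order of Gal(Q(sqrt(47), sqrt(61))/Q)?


The 2 square roots of distinct primes are multiplicatively independent over Q,
so [K:Q] = 2^2 and Gal(K/Q) is isomorphic to (Z/2Z)^2.
|Gal| = 2^2 = 4

4


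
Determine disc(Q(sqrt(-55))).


For K = Q(sqrt(d)) with d squarefree: disc(K) = d if d = 1 mod 4, and disc(K) = 4d if d = 2 or 3 mod 4.
Here d = -55, and d mod 4 = 1.
d = 1 mod 4 (O_K = Z[(1+sqrt(d))/2]), so disc(K) = d = -55

-55


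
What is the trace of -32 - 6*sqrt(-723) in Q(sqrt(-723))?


Tr(a + b*sqrt(d)) = (a + b*sqrt(d)) + (a - b*sqrt(d)) = 2a
= 2 * (-32)
= -64

-64


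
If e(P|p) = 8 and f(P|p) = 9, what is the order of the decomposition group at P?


|D_P| = e * f
= 8 * 9
= 72

72


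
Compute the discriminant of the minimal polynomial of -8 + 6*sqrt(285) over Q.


The element -8 + 6*sqrt(285) has minimal polynomial:
x^2 + 16*x - 10196
Discriminant = (16)^2 - 4*(-10196)
= 256 + 40784
= 41040

41040


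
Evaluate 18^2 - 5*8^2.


x^2 - d*y^2
= 18^2 - 5*8^2
= 324 - 320
= 4

4


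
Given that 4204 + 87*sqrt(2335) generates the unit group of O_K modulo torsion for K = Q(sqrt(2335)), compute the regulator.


epsilon = 4204 + 87*sqrt(2335)
= 8407.9999
R = ln(8407.9999)
= 9.0369

9.0369


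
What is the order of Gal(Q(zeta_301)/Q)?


|Gal(Q(zeta_301)/Q)| = phi(301)
= 252

252


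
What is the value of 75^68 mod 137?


p = 137 is prime and the exponent is (p-1)/2 = 68, so by Euler's criterion 75^68 = (75/137) = +1 or -1 mod 137.
Compute by square-and-multiply:
  68 = 64 + 4 (binary 1000100)
  Repeated squaring mod 137: 75^1 = 75, 75^2 = 8, 75^4 = 64, 75^8 = 123, 75^16 = 59, 75^32 = 56, 75^64 = 122
  75^68 = 75^64 * 75^4 = 122 * 64 mod 137
    122 * 64 = 7808 = 136 mod 137
  75^68 = 136 mod 137
Result 136 = p - 1 = -1 mod 137: 75 is a quadratic non-residue mod 137. As a residue in [0, p-1] the value is 136.
75^68 mod 137 = 136

136


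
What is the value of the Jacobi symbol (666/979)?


Compute (666/979) via quadratic reciprocity:
  pull out 2: (2/979) = -1  (since 979 mod 8 = 3)
  reciprocity: (333/979) -> +(979/333)
  reduce: (313/333)
  reciprocity: (313/333) -> +(333/313)
  reduce: (20/313)
  pull out 2: (2/313) = +1  (since 313 mod 8 = 1)
  pull out 2: (2/313) = +1  (since 313 mod 8 = 1)
  reciprocity: (5/313) -> +(313/5)
  reduce: (3/5)
  reciprocity: (3/5) -> +(5/3)
  reduce: (2/3)
  pull out 2: (2/3) = -1  (since 3 mod 8 = 3)
  (1/3) = 1
Product of signs = 1

1


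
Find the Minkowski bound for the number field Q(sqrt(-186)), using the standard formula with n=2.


d = -186, d mod 4 = 2, so disc(K) = 4d = -744; |disc(K)| = 744
Imaginary quadratic field, so n = 2, s = r2 = 1, r1 = 0
M = (n!/n^n) * (4/pi)^s * sqrt(|disc(K)|) = (2!/2^2) * (4/pi)^1 * sqrt(744)
= 0.5 * 1.273240 * 27.276363
= 17.3647

17.3647


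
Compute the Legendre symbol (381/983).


p = 983 is prime, so compute (381/983) with the reciprocity algorithm (Jacobi-symbol steps: pull out 2s via (2/n), flip via reciprocity, reduce):
  reciprocity: (381/983) -> +(983/381)
  reduce: (221/381)
  reciprocity: (221/381) -> +(381/221)
  reduce: (160/221)
  pull out 2: (2/221) = -1  (since 221 mod 8 = 5)
  pull out 2: (2/221) = -1  (since 221 mod 8 = 5)
  pull out 2: (2/221) = -1  (since 221 mod 8 = 5)
  pull out 2: (2/221) = -1  (since 221 mod 8 = 5)
  pull out 2: (2/221) = -1  (since 221 mod 8 = 5)
  reciprocity: (5/221) -> +(221/5)
  reduce: (1/5)
  (1/5) = 1
Product of signs = -1
(381/983) = -1

-1


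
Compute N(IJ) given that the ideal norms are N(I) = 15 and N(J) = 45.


N(IJ) = N(I) * N(J)
= 15 * 45
= 675

675


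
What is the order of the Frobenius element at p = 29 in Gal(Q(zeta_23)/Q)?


The Frobenius at p in Gal(Q(zeta_n)/Q) = (Z/nZ)* is the class of p, so its order is ord_23(29), the smallest k >= 1 with 29^k = 1 mod 23.
n = 23 = 23, phi(23) = 22; the order divides phi(n).
Divisors of 22: 1, 2, 11, 22
Repeated squaring mod 23: 29^1 = 6, 29^2 = 13, 29^4 = 8, 29^8 = 18, 29^16 = 2
Test divisors in increasing order:
  k=1: 29^1 = 6 mod 23
  k=2: 29^2 = 13 mod 23
  k=11: 29^11 = 18 * 13 * 6 = 1 mod 23  <- first divisor giving 1
Order = 11

11


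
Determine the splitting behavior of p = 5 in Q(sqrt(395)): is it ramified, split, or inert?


K = Q(sqrt(395)). Since d mod 4 = 3, disc(K) = 1580.
Check p | disc: 1580 mod 5 = 0.
p divides disc, so p ramifies: (p) = P^2 with e=2, f=1, g=1.
Therefore p is ramified.

ramified


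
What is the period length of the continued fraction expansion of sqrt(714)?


Run the CF algorithm for sqrt(714).
a_0 = floor(sqrt(714)) = 26; set m_0=0, q_0=1.
Recurrence: m' = q*a - m,  q' = (d - m'^2)/q,  a' = floor((a_0 + m')/q').
  step 1: m=26, q=38, a=1
  step 2: m=12, q=15, a=2
  step 3: m=18, q=26, a=1
  step 4: m=8, q=25, a=1
  step 5: m=17, q=17, a=2
  step 6: m=17, q=25, a=1
  step 7: m=8, q=26, a=1
  step 8: m=18, q=15, a=2
  step 9: m=12, q=38, a=1
  step 10: m=26, q=1, a=52
a_10 = 2*a_0 = 52, so the period closes here.
sqrt(714) = [26; 1, 2, 1, 1, 2, 1, 1, 2, 1, 52]
Period length = 10

10


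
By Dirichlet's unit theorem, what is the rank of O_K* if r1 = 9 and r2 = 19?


By Dirichlet's unit theorem:
rank = r1 + r2 - 1
= 9 + 19 - 1
= 27

27


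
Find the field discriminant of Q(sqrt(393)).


For K = Q(sqrt(d)) with d squarefree: disc(K) = d if d = 1 mod 4, and disc(K) = 4d if d = 2 or 3 mod 4.
Here d = 393, and d mod 4 = 1.
d = 1 mod 4 (O_K = Z[(1+sqrt(d))/2]), so disc(K) = d = 393

393


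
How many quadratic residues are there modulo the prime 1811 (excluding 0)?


For prime p, the number of non-zero quadratic residues is (p-1)/2.
= (1811-1)/2
= 905

905


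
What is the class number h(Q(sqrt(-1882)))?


K = Q(sqrt(-1882)). d mod 4 = 2, so D = disc(K) = 4d = -7528
h(K) equals the number of primitive reduced positive-definite forms (a, b, c) = a*x^2 + b*x*y + c*y^2 with b^2 - 4ac = D,
where reduced means |b| <= a <= c, with b >= 0 whenever |b| = a or a = c, and primitive means gcd(a, b, c) = 1.
Reduced forces 3a^2 <= |D| = 7528, so 1 <= a <= 50; b must have the parity of D, and c = (b^2 - D)/(4a) must be an integer >= a.
Enumerate a = 1..50, b in [-a, a]:
  a=1: (1, 0, 1882)  [1]
  a=2: (2, 0, 941)  [1]
  a=3..6: none
  a=7: (7, -2, 269), (7, 2, 269)  [2]
  a=8..12: none
  a=13: (13, -8, 146), (13, 8, 146)  [2]
  a=14: (14, -12, 137), (14, 12, 137)  [2]
  a=15..22: none
  a=23: (23, -4, 82), (23, 4, 82)  [2]
  a=24..25: none
  a=26: (26, -8, 73), (26, 8, 73)  [2]
  a=27..30: none
  a=31: (31, -6, 61), (31, 6, 61)  [2]
  a=32..40: none
  a=41: (41, -4, 46), (41, 4, 46)  [2]
  a=42: none
  a=43: (43, -30, 49), (43, 30, 49)  [2]
  a=44..50: none
Total reduced forms: 1 + 1 + 2 + 2 + 2 + 2 + 2 + 2 + 2 + 2 = 18
h = 18

18


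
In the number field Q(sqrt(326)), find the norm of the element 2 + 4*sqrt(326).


N(a + b*sqrt(d)) = a^2 - d*b^2
= (2)^2 - (326)*(4)^2
= 4 - 5216
= -5212

-5212


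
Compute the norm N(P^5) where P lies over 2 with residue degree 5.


N(P^a) = p^(a*f)
= 2^(5*5)
= 2^25
= 33554432

33554432


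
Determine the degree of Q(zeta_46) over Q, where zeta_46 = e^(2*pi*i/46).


The degree equals Euler's totient phi(46).
46 = 2 * 23
phi(46) = 22

22


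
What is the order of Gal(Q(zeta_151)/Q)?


|Gal(Q(zeta_151)/Q)| = phi(151)
= 150

150


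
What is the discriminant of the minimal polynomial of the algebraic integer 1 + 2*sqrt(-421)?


The element 1 + 2*sqrt(-421) has minimal polynomial:
x^2 - 2*x + 1685
Discriminant = (-2)^2 - 4*(1685)
= 4 - 6740
= -6736

-6736


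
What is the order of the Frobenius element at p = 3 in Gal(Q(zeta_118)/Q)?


The Frobenius at p in Gal(Q(zeta_n)/Q) = (Z/nZ)* is the class of p, so its order is ord_118(3), the smallest k >= 1 with 3^k = 1 mod 118.
n = 118 = 2 * 59, phi(118) = 58; the order divides phi(n).
Divisors of 58: 1, 2, 29, 58
Repeated squaring mod 118: 3^1 = 3, 3^2 = 9, 3^4 = 81, 3^8 = 71, 3^16 = 85, 3^32 = 27
Test divisors in increasing order:
  k=1: 3^1 = 3 mod 118
  k=2: 3^2 = 9 mod 118
  k=29: 3^29 = 85 * 71 * 81 * 3 = 1 mod 118  <- first divisor giving 1
Order = 29

29


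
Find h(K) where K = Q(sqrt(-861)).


K = Q(sqrt(-861)). d mod 4 = 3, so D = disc(K) = 4d = -3444
h(K) equals the number of primitive reduced positive-definite forms (a, b, c) = a*x^2 + b*x*y + c*y^2 with b^2 - 4ac = D,
where reduced means |b| <= a <= c, with b >= 0 whenever |b| = a or a = c, and primitive means gcd(a, b, c) = 1.
Reduced forces 3a^2 <= |D| = 3444, so 1 <= a <= 33; b must have the parity of D, and c = (b^2 - D)/(4a) must be an integer >= a.
Enumerate a = 1..33, b in [-a, a]:
  a=1: (1, 0, 861)  [1]
  a=2: (2, 2, 431)  [1]
  a=3: (3, 0, 287)  [1]
  a=4: none
  a=5: (5, -4, 173), (5, 4, 173)  [2]
  a=6: (6, 6, 145)  [1]
  a=7: (7, 0, 123)  [1]
  a=8..9: none
  a=10: (10, -6, 87), (10, 6, 87)  [2]
  a=11..12: none
  a=13: (13, -12, 69), (13, 12, 69)  [2]
  a=14: (14, 14, 65)  [1]
  a=15: (15, -6, 58), (15, 6, 58)  [2]
  a=16..20: none
  a=21: (21, 0, 41)  [1]
  a=22: none
  a=23: (23, -12, 39), (23, 12, 39)  [2]
  a=24: none
  a=25: (25, -16, 37), (25, 16, 37)  [2]
  a=26: (26, -14, 35), (26, 14, 35)  [2]
  a=27..28: none
  a=29: (29, -6, 30), (29, 6, 30)  [2]
  a=30: none
  a=31: (31, 20, 31)  [1]
  a=32..33: none
Total reduced forms: 1 + 1 + 1 + 2 + 1 + 1 + 2 + 2 + 1 + 2 + 1 + 2 + 2 + 2 + 2 + 1 = 24
h = 24

24


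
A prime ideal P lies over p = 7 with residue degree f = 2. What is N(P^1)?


N(P^a) = p^(a*f)
= 7^(1*2)
= 7^2
= 49

49


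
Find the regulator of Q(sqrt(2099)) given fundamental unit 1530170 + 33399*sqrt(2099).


epsilon = 1530170 + 33399*sqrt(2099)
= 3.0603e+06
R = ln(3.0603e+06)
= 14.9340

14.9340


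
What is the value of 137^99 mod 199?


p = 199 is prime and the exponent is (p-1)/2 = 99, so by Euler's criterion 137^99 = (137/199) = +1 or -1 mod 199.
Compute by square-and-multiply:
  99 = 64 + 32 + 2 + 1 (binary 1100011)
  Repeated squaring mod 199: 137^1 = 137, 137^2 = 63, 137^4 = 188, 137^8 = 121, 137^16 = 114, 137^32 = 61, 137^64 = 139
  137^99 = 137^64 * 137^32 * 137^2 * 137^1 = 139 * 61 * 63 * 137 mod 199
    139 * 61 = 8479 = 121 mod 199
    121 * 63 = 7623 = 61 mod 199
    61 * 137 = 8357 = 198 mod 199
  137^99 = 198 mod 199
Result 198 = p - 1 = -1 mod 199: 137 is a quadratic non-residue mod 199. As a residue in [0, p-1] the value is 198.
137^99 mod 199 = 198

198


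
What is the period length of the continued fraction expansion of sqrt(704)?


Run the CF algorithm for sqrt(704).
a_0 = floor(sqrt(704)) = 26; set m_0=0, q_0=1.
Recurrence: m' = q*a - m,  q' = (d - m'^2)/q,  a' = floor((a_0 + m')/q').
  step 1: m=26, q=28, a=1
  step 2: m=2, q=25, a=1
  step 3: m=23, q=7, a=7
  step 4: m=26, q=4, a=13
  step 5: m=26, q=7, a=7
  step 6: m=23, q=25, a=1
  step 7: m=2, q=28, a=1
  step 8: m=26, q=1, a=52
a_8 = 2*a_0 = 52, so the period closes here.
sqrt(704) = [26; 1, 1, 7, 13, 7, 1, 1, 52]
Period length = 8

8


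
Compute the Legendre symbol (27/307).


p = 307 is prime, so compute (27/307) with the reciprocity algorithm (Jacobi-symbol steps: pull out 2s via (2/n), flip via reciprocity, reduce):
  reciprocity: (27/307) -> -(307/27)
  reduce: (10/27)
  pull out 2: (2/27) = -1  (since 27 mod 8 = 3)
  reciprocity: (5/27) -> +(27/5)
  reduce: (2/5)
  pull out 2: (2/5) = -1  (since 5 mod 8 = 5)
  (1/5) = 1
Product of signs = -1
(27/307) = -1

-1


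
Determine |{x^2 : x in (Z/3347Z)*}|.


For prime p, the number of non-zero quadratic residues is (p-1)/2.
= (3347-1)/2
= 1673

1673


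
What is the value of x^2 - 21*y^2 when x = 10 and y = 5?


x^2 - d*y^2
= 10^2 - 21*5^2
= 100 - 525
= -425

-425


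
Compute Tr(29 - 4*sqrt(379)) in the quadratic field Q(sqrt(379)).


Tr(a + b*sqrt(d)) = (a + b*sqrt(d)) + (a - b*sqrt(d)) = 2a
= 2 * (29)
= 58

58


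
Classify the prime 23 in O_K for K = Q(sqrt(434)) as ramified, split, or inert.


K = Q(sqrt(434)). Since d mod 4 = 2, disc(K) = 1736.
Check p | disc: 1736 mod 23 = 11.
p does not divide disc. Compute Legendre symbol (d/p):
20^((23-1)/2) mod 23 = -1
(d/p) = -1, so p is inert: (p) stays prime with e=1, f=2, g=1.
Therefore p is inert.

inert


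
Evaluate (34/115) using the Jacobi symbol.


Compute (34/115) via quadratic reciprocity:
  pull out 2: (2/115) = -1  (since 115 mod 8 = 3)
  reciprocity: (17/115) -> +(115/17)
  reduce: (13/17)
  reciprocity: (13/17) -> +(17/13)
  reduce: (4/13)
  pull out 2: (2/13) = -1  (since 13 mod 8 = 5)
  pull out 2: (2/13) = -1  (since 13 mod 8 = 5)
  (1/13) = 1
Product of signs = -1

-1


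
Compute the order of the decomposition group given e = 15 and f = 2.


|D_P| = e * f
= 15 * 2
= 30

30


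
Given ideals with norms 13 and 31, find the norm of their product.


N(IJ) = N(I) * N(J)
= 13 * 31
= 403

403


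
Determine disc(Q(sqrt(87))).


For K = Q(sqrt(d)) with d squarefree: disc(K) = d if d = 1 mod 4, and disc(K) = 4d if d = 2 or 3 mod 4.
Here d = 87, and d mod 4 = 3.
d = 3 mod 4, not 1 (O_K = Z[sqrt(d)]), so disc(K) = 4d = 4 * (87) = 348

348


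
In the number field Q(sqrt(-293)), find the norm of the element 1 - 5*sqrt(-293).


N(a + b*sqrt(d)) = a^2 - d*b^2
= (1)^2 - (-293)*(-5)^2
= 1 + 7325
= 7326

7326


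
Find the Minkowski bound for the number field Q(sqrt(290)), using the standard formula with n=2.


d = 290, d mod 4 = 2, so disc(K) = 4d = 1160; |disc(K)| = 1160
Real quadratic field, so n = 2, s = r2 = 0, r1 = 2
M = (n!/n^n) * (4/pi)^s * sqrt(|disc(K)|) = (2!/2^2) * (4/pi)^0 * sqrt(1160)
= 0.5 * 1.000000 * 34.058773
= 17.0294

17.0294


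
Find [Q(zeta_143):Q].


The degree equals Euler's totient phi(143).
143 = 11 * 13
phi(143) = 120

120


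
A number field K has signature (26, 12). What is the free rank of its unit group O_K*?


By Dirichlet's unit theorem:
rank = r1 + r2 - 1
= 26 + 12 - 1
= 37

37


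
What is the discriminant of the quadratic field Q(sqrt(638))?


For K = Q(sqrt(d)) with d squarefree: disc(K) = d if d = 1 mod 4, and disc(K) = 4d if d = 2 or 3 mod 4.
Here d = 638, and d mod 4 = 2.
d = 2 mod 4, not 1 (O_K = Z[sqrt(d)]), so disc(K) = 4d = 4 * (638) = 2552

2552


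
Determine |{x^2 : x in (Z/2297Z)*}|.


For prime p, the number of non-zero quadratic residues is (p-1)/2.
= (2297-1)/2
= 1148

1148


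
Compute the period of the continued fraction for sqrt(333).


Run the CF algorithm for sqrt(333).
a_0 = floor(sqrt(333)) = 18; set m_0=0, q_0=1.
Recurrence: m' = q*a - m,  q' = (d - m'^2)/q,  a' = floor((a_0 + m')/q').
  step 1: m=18, q=9, a=4
  step 2: m=18, q=1, a=36
a_2 = 2*a_0 = 36, so the period closes here.
sqrt(333) = [18; 4, 36]
Period length = 2

2


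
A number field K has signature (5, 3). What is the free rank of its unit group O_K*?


By Dirichlet's unit theorem:
rank = r1 + r2 - 1
= 5 + 3 - 1
= 7

7


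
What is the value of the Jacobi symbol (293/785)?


Compute (293/785) via quadratic reciprocity:
  reciprocity: (293/785) -> +(785/293)
  reduce: (199/293)
  reciprocity: (199/293) -> +(293/199)
  reduce: (94/199)
  pull out 2: (2/199) = +1  (since 199 mod 8 = 7)
  reciprocity: (47/199) -> -(199/47)
  reduce: (11/47)
  reciprocity: (11/47) -> -(47/11)
  reduce: (3/11)
  reciprocity: (3/11) -> -(11/3)
  reduce: (2/3)
  pull out 2: (2/3) = -1  (since 3 mod 8 = 3)
  (1/3) = 1
Product of signs = 1

1


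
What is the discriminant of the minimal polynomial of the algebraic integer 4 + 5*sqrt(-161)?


The element 4 + 5*sqrt(-161) has minimal polynomial:
x^2 - 8*x + 4041
Discriminant = (-8)^2 - 4*(4041)
= 64 - 16164
= -16100

-16100


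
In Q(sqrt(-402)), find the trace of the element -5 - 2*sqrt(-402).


Tr(a + b*sqrt(d)) = (a + b*sqrt(d)) + (a - b*sqrt(d)) = 2a
= 2 * (-5)
= -10

-10


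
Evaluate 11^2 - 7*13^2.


x^2 - d*y^2
= 11^2 - 7*13^2
= 121 - 1183
= -1062

-1062


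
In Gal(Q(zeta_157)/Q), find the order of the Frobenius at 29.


The Frobenius at p in Gal(Q(zeta_n)/Q) = (Z/nZ)* is the class of p, so its order is ord_157(29), the smallest k >= 1 with 29^k = 1 mod 157.
n = 157 = 157, phi(157) = 156; the order divides phi(n).
Divisors of 156: 1, 2, 3, 4, 6, 12, 13, 26, 39, 52, 78, 156
Repeated squaring mod 157: 29^1 = 29, 29^2 = 56, 29^4 = 153, 29^8 = 16, 29^16 = 99, 29^32 = 67, 29^64 = 93, 29^128 = 14
Test divisors in increasing order:
  k=1: 29^1 = 29 mod 157
  k=2: 29^2 = 56 mod 157
  k=3: 29^3 = 56 * 29 = 54 mod 157
  k=4: 29^4 = 153 mod 157
  k=6: 29^6 = 153 * 56 = 90 mod 157
  k=12: 29^12 = 16 * 153 = 93 mod 157
  k=13: 29^13 = 16 * 153 * 29 = 28 mod 157
  k=26: 29^26 = 99 * 16 * 56 = 156 mod 157
  k=39: 29^39 = 67 * 153 * 56 * 29 = 129 mod 157
  k=52: 29^52 = 67 * 99 * 153 = 1 mod 157  <- first divisor giving 1
Order = 52

52


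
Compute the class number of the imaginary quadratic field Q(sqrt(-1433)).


K = Q(sqrt(-1433)). d mod 4 = 3, so D = disc(K) = 4d = -5732
h(K) equals the number of primitive reduced positive-definite forms (a, b, c) = a*x^2 + b*x*y + c*y^2 with b^2 - 4ac = D,
where reduced means |b| <= a <= c, with b >= 0 whenever |b| = a or a = c, and primitive means gcd(a, b, c) = 1.
Reduced forces 3a^2 <= |D| = 5732, so 1 <= a <= 43; b must have the parity of D, and c = (b^2 - D)/(4a) must be an integer >= a.
Enumerate a = 1..43, b in [-a, a]:
  a=1: (1, 0, 1433)  [1]
  a=2: (2, 2, 717)  [1]
  a=3: (3, -2, 478), (3, 2, 478)  [2]
  a=4..5: none
  a=6: (6, -2, 239), (6, 2, 239)  [2]
  a=7: (7, -6, 206), (7, 6, 206)  [2]
  a=8: none
  a=9: (9, -8, 161), (9, 8, 161)  [2]
  a=10..12: none
  a=13: (13, -12, 113), (13, 12, 113)  [2]
  a=14: (14, -6, 103), (14, 6, 103)  [2]
  a=15..17: none
  a=18: (18, -10, 81), (18, 10, 81)  [2]
  a=19: (19, -14, 78), (19, 14, 78)  [2]
  a=20: none
  a=21: (21, -20, 73), (21, -8, 69), (21, 8, 69), (21, 20, 73)  [4]
  a=22: none
  a=23: (23, -8, 63), (23, 8, 63)  [2]
  a=24..25: none
  a=26: (26, -14, 57), (26, 14, 57)  [2]
  a=27: (27, -10, 54), (27, 10, 54)  [2]
  a=28..36: none
  a=37: (37, -22, 42), (37, 22, 42)  [2]
  a=38: (38, -14, 39), (38, 14, 39)  [2]
  a=39: (39, -38, 46), (39, 38, 46)  [2]
  a=40: none
  a=41: (41, -34, 42), (41, 34, 42)  [2]
  a=42..43: none
Total reduced forms: 1 + 1 + 2 + 2 + 2 + 2 + 2 + 2 + 2 + 2 + 4 + 2 + 2 + 2 + 2 + 2 + 2 + 2 = 36
h = 36

36


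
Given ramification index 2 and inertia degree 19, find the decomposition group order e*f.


|D_P| = e * f
= 2 * 19
= 38

38


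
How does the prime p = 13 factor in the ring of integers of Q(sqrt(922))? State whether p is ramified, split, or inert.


K = Q(sqrt(922)). Since d mod 4 = 2, disc(K) = 3688.
Check p | disc: 3688 mod 13 = 9.
p does not divide disc. Compute Legendre symbol (d/p):
12^((13-1)/2) mod 13 = 1
(d/p) = 1, so p splits: (p) = P*P' with e=1, f=1, g=2.
Therefore p is split.

split


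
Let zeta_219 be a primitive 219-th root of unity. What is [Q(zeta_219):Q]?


The degree equals Euler's totient phi(219).
219 = 3 * 73
phi(219) = 144

144


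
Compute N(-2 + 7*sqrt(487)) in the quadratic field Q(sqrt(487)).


N(a + b*sqrt(d)) = a^2 - d*b^2
= (-2)^2 - (487)*(7)^2
= 4 - 23863
= -23859

-23859


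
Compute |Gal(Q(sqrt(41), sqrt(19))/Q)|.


The 2 square roots of distinct primes are multiplicatively independent over Q,
so [K:Q] = 2^2 and Gal(K/Q) is isomorphic to (Z/2Z)^2.
|Gal| = 2^2 = 4

4


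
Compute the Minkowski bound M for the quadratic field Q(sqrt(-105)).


d = -105, d mod 4 = 3, so disc(K) = 4d = -420; |disc(K)| = 420
Imaginary quadratic field, so n = 2, s = r2 = 1, r1 = 0
M = (n!/n^n) * (4/pi)^s * sqrt(|disc(K)|) = (2!/2^2) * (4/pi)^1 * sqrt(420)
= 0.5 * 1.273240 * 20.493902
= 13.0468

13.0468


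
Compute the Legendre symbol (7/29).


p = 29 is prime, so compute (7/29) with the reciprocity algorithm (Jacobi-symbol steps: pull out 2s via (2/n), flip via reciprocity, reduce):
  reciprocity: (7/29) -> +(29/7)
  reduce: (1/7)
  (1/7) = 1
Product of signs = 1
(7/29) = 1

1


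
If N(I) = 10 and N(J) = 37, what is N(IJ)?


N(IJ) = N(I) * N(J)
= 10 * 37
= 370

370


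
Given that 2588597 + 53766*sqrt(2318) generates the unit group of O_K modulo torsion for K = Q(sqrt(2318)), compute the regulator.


epsilon = 2588597 + 53766*sqrt(2318)
= 5.1772e+06
R = ln(5.1772e+06)
= 15.4598

15.4598


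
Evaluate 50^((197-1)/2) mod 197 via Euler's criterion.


p = 197 is prime and the exponent is (p-1)/2 = 98, so by Euler's criterion 50^98 = (50/197) = +1 or -1 mod 197.
Compute by square-and-multiply:
  98 = 64 + 32 + 2 (binary 1100010)
  Repeated squaring mod 197: 50^1 = 50, 50^2 = 136, 50^4 = 175, 50^8 = 90, 50^16 = 23, 50^32 = 135, 50^64 = 101
  50^98 = 50^64 * 50^32 * 50^2 = 101 * 135 * 136 mod 197
    101 * 135 = 13635 = 42 mod 197
    42 * 136 = 5712 = 196 mod 197
  50^98 = 196 mod 197
Result 196 = p - 1 = -1 mod 197: 50 is a quadratic non-residue mod 197. As a residue in [0, p-1] the value is 196.
50^98 mod 197 = 196

196


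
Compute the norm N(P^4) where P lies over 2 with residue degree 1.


N(P^a) = p^(a*f)
= 2^(4*1)
= 2^4
= 16

16


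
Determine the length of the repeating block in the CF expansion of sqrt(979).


Run the CF algorithm for sqrt(979).
a_0 = floor(sqrt(979)) = 31; set m_0=0, q_0=1.
Recurrence: m' = q*a - m,  q' = (d - m'^2)/q,  a' = floor((a_0 + m')/q').
  step 1: m=31, q=18, a=3
  step 2: m=23, q=25, a=2
  step 3: m=27, q=10, a=5
  step 4: m=23, q=45, a=1
  step 5: m=22, q=11, a=4
  step 6: m=22, q=45, a=1
  step 7: m=23, q=10, a=5
  step 8: m=27, q=25, a=2
  step 9: m=23, q=18, a=3
  step 10: m=31, q=1, a=62
a_10 = 2*a_0 = 62, so the period closes here.
sqrt(979) = [31; 3, 2, 5, 1, 4, 1, 5, 2, 3, 62]
Period length = 10

10


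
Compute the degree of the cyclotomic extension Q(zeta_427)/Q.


The degree equals Euler's totient phi(427).
427 = 7 * 61
phi(427) = 360

360


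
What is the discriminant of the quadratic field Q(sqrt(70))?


For K = Q(sqrt(d)) with d squarefree: disc(K) = d if d = 1 mod 4, and disc(K) = 4d if d = 2 or 3 mod 4.
Here d = 70, and d mod 4 = 2.
d = 2 mod 4, not 1 (O_K = Z[sqrt(d)]), so disc(K) = 4d = 4 * (70) = 280

280


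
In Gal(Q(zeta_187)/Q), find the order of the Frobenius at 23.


The Frobenius at p in Gal(Q(zeta_n)/Q) = (Z/nZ)* is the class of p, so its order is ord_187(23), the smallest k >= 1 with 23^k = 1 mod 187.
n = 187 = 11 * 17, phi(187) = 160; the order divides phi(n).
Divisors of 160: 1, 2, 4, 5, 8, 10, 16, 20, 32, 40, 80, 160
Repeated squaring mod 187: 23^1 = 23, 23^2 = 155, 23^4 = 89, 23^8 = 67, 23^16 = 1, 23^32 = 1, 23^64 = 1, 23^128 = 1
Test divisors in increasing order:
  k=1: 23^1 = 23 mod 187
  k=2: 23^2 = 155 mod 187
  k=4: 23^4 = 89 mod 187
  k=5: 23^5 = 89 * 23 = 177 mod 187
  k=8: 23^8 = 67 mod 187
  k=10: 23^10 = 67 * 155 = 100 mod 187
  k=16: 23^16 = 1 mod 187  <- first divisor giving 1
Order = 16

16


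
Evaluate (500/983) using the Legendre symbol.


p = 983 is prime, so compute (500/983) with the reciprocity algorithm (Jacobi-symbol steps: pull out 2s via (2/n), flip via reciprocity, reduce):
  pull out 2: (2/983) = +1  (since 983 mod 8 = 7)
  pull out 2: (2/983) = +1  (since 983 mod 8 = 7)
  reciprocity: (125/983) -> +(983/125)
  reduce: (108/125)
  pull out 2: (2/125) = -1  (since 125 mod 8 = 5)
  pull out 2: (2/125) = -1  (since 125 mod 8 = 5)
  reciprocity: (27/125) -> +(125/27)
  reduce: (17/27)
  reciprocity: (17/27) -> +(27/17)
  reduce: (10/17)
  pull out 2: (2/17) = +1  (since 17 mod 8 = 1)
  reciprocity: (5/17) -> +(17/5)
  reduce: (2/5)
  pull out 2: (2/5) = -1  (since 5 mod 8 = 5)
  (1/5) = 1
Product of signs = -1
(500/983) = -1

-1


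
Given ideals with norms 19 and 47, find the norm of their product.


N(IJ) = N(I) * N(J)
= 19 * 47
= 893

893


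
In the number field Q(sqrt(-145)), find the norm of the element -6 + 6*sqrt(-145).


N(a + b*sqrt(d)) = a^2 - d*b^2
= (-6)^2 - (-145)*(6)^2
= 36 + 5220
= 5256

5256


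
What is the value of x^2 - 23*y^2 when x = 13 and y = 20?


x^2 - d*y^2
= 13^2 - 23*20^2
= 169 - 9200
= -9031

-9031


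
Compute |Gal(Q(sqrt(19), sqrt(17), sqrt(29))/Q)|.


The 3 square roots of distinct primes are multiplicatively independent over Q,
so [K:Q] = 2^3 and Gal(K/Q) is isomorphic to (Z/2Z)^3.
|Gal| = 2^3 = 8

8


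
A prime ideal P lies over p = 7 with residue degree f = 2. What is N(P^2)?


N(P^a) = p^(a*f)
= 7^(2*2)
= 7^4
= 2401

2401


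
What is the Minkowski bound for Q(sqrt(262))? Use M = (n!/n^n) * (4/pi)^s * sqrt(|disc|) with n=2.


d = 262, d mod 4 = 2, so disc(K) = 4d = 1048; |disc(K)| = 1048
Real quadratic field, so n = 2, s = r2 = 0, r1 = 2
M = (n!/n^n) * (4/pi)^s * sqrt(|disc(K)|) = (2!/2^2) * (4/pi)^0 * sqrt(1048)
= 0.5 * 1.000000 * 32.372828
= 16.1864

16.1864


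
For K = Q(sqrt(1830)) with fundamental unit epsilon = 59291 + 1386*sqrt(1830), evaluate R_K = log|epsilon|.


epsilon = 59291 + 1386*sqrt(1830)
= 118582.0000
R = ln(118582.0000)
= 11.6834

11.6834


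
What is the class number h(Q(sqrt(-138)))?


K = Q(sqrt(-138)). d mod 4 = 2, so D = disc(K) = 4d = -552
h(K) equals the number of primitive reduced positive-definite forms (a, b, c) = a*x^2 + b*x*y + c*y^2 with b^2 - 4ac = D,
where reduced means |b| <= a <= c, with b >= 0 whenever |b| = a or a = c, and primitive means gcd(a, b, c) = 1.
Reduced forces 3a^2 <= |D| = 552, so 1 <= a <= 13; b must have the parity of D, and c = (b^2 - D)/(4a) must be an integer >= a.
Enumerate a = 1..13, b in [-a, a]:
  a=1: (1, 0, 138)  [1]
  a=2: (2, 0, 69)  [1]
  a=3: (3, 0, 46)  [1]
  a=4..5: none
  a=6: (6, 0, 23)  [1]
  a=7: (7, -6, 21), (7, 6, 21)  [2]
  a=8..10: none
  a=11: (11, -8, 14), (11, 8, 14)  [2]
  a=12..13: none
Total reduced forms: 1 + 1 + 1 + 1 + 2 + 2 = 8
h = 8

8


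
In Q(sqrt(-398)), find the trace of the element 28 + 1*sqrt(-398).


Tr(a + b*sqrt(d)) = (a + b*sqrt(d)) + (a - b*sqrt(d)) = 2a
= 2 * (28)
= 56

56


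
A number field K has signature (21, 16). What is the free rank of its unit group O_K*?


By Dirichlet's unit theorem:
rank = r1 + r2 - 1
= 21 + 16 - 1
= 36

36


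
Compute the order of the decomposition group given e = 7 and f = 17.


|D_P| = e * f
= 7 * 17
= 119

119


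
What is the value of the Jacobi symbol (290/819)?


Compute (290/819) via quadratic reciprocity:
  pull out 2: (2/819) = -1  (since 819 mod 8 = 3)
  reciprocity: (145/819) -> +(819/145)
  reduce: (94/145)
  pull out 2: (2/145) = +1  (since 145 mod 8 = 1)
  reciprocity: (47/145) -> +(145/47)
  reduce: (4/47)
  pull out 2: (2/47) = +1  (since 47 mod 8 = 7)
  pull out 2: (2/47) = +1  (since 47 mod 8 = 7)
  (1/47) = 1
Product of signs = -1

-1


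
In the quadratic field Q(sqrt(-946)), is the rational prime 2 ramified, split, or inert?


K = Q(sqrt(-946)). Since d mod 4 = 2, disc(K) = -3784.
Check p | disc: -3784 mod 2 = 0.
p divides disc, so p ramifies: (p) = P^2 with e=2, f=1, g=1.
Therefore p is ramified.

ramified


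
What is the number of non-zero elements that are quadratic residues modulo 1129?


For prime p, the number of non-zero quadratic residues is (p-1)/2.
= (1129-1)/2
= 564

564
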